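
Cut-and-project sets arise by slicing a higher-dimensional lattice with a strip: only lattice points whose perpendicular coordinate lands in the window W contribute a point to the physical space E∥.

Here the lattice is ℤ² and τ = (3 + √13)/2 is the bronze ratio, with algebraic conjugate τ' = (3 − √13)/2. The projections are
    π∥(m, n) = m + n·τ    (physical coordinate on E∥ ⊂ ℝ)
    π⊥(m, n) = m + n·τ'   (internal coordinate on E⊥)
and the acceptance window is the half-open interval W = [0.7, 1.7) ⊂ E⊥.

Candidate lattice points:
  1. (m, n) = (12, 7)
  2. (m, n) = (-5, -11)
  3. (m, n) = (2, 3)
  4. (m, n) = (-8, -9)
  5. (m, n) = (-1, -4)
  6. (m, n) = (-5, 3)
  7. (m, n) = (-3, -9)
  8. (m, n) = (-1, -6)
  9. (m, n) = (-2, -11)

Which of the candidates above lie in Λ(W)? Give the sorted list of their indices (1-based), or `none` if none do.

3, 8, 9

τ' = (3−√13)/2 ≈ -0.302776.
[1] lift (12,7): star map gives 9.880571; window check 0.7 ≤ 9.880571 < 1.7 is false → out
[2] lift (-5,-11): star map gives -1.669468; window check 0.7 ≤ -1.669468 < 1.7 is false → out
[3] lift (2,3): star map gives 1.091673; window check 0.7 ≤ 1.091673 < 1.7 is true → IN Λ
[4] lift (-8,-9): star map gives -5.275019; window check 0.7 ≤ -5.275019 < 1.7 is false → out
[5] lift (-1,-4): star map gives 0.211103; window check 0.7 ≤ 0.211103 < 1.7 is false → out
[6] lift (-5,3): star map gives -5.908327; window check 0.7 ≤ -5.908327 < 1.7 is false → out
[7] lift (-3,-9): star map gives -0.275019; window check 0.7 ≤ -0.275019 < 1.7 is false → out
[8] lift (-1,-6): star map gives 0.816654; window check 0.7 ≤ 0.816654 < 1.7 is true → IN Λ
[9] lift (-2,-11): star map gives 1.330532; window check 0.7 ≤ 1.330532 < 1.7 is true → IN Λ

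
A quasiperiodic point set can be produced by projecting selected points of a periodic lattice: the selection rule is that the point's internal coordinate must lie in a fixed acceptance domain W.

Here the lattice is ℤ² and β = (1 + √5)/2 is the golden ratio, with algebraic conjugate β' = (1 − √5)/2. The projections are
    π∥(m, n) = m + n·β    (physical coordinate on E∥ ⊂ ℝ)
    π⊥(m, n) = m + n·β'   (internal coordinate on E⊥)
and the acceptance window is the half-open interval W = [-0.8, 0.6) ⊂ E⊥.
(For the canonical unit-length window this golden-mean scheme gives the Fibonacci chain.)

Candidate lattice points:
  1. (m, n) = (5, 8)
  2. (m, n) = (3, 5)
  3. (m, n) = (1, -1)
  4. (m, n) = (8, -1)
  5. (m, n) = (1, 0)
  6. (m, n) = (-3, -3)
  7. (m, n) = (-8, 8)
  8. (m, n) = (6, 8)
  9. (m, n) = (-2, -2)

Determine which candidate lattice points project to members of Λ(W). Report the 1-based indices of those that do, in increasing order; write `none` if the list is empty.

Compute β' = (1−√5)/2 = -0.618034, so π⊥(m,n) = m -0.618034·n.
candidate 1: (m,n)=(5,8) → π∥ = 5+8·β ≈ 17.944272, π⊥ = 5+8·β' ≈ 0.055728 ∈ [-0.8, 0.6) ⇒ IN Λ
candidate 2: (m,n)=(3,5) → π∥ = 3+5·β ≈ 11.090170, π⊥ = 3+5·β' ≈ -0.090170 ∈ [-0.8, 0.6) ⇒ IN Λ
candidate 3: (m,n)=(1,-1) → π∥ = 1-1·β ≈ -0.618034, π⊥ = 1-1·β' ≈ 1.618034 ∉ [-0.8, 0.6) ⇒ out
candidate 4: (m,n)=(8,-1) → π∥ = 8-1·β ≈ 6.381966, π⊥ = 8-1·β' ≈ 8.618034 ∉ [-0.8, 0.6) ⇒ out
candidate 5: (m,n)=(1,0) → π∥ = 1+0·β ≈ 1.000000, π⊥ = 1+0·β' ≈ 1.000000 ∉ [-0.8, 0.6) ⇒ out
candidate 6: (m,n)=(-3,-3) → π∥ = -3-3·β ≈ -7.854102, π⊥ = -3-3·β' ≈ -1.145898 ∉ [-0.8, 0.6) ⇒ out
candidate 7: (m,n)=(-8,8) → π∥ = -8+8·β ≈ 4.944272, π⊥ = -8+8·β' ≈ -12.944272 ∉ [-0.8, 0.6) ⇒ out
candidate 8: (m,n)=(6,8) → π∥ = 6+8·β ≈ 18.944272, π⊥ = 6+8·β' ≈ 1.055728 ∉ [-0.8, 0.6) ⇒ out
candidate 9: (m,n)=(-2,-2) → π∥ = -2-2·β ≈ -5.236068, π⊥ = -2-2·β' ≈ -0.763932 ∈ [-0.8, 0.6) ⇒ IN Λ

1, 2, 9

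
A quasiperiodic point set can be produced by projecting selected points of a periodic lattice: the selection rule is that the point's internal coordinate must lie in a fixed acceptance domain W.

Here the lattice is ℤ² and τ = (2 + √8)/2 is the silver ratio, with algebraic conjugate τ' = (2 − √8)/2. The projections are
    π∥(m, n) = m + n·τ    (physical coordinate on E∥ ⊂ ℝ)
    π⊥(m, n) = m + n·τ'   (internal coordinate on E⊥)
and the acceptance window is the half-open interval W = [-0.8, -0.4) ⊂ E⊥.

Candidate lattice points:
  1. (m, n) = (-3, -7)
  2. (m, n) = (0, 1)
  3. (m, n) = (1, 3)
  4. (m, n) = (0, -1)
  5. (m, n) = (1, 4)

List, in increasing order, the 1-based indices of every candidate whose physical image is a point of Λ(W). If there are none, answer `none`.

2, 5

τ' = (2−√8)/2 ≈ -0.41421.
candidate 1: (m,n)=(-3,-7) → π∥ = -3-7·τ ≈ -19.89949, π⊥ = -3-7·τ' ≈ -0.10051 ∉ [-0.8, -0.4) ⇒ out
candidate 2: (m,n)=(0,1) → π∥ = 0+1·τ ≈ 2.41421, π⊥ = 0+1·τ' ≈ -0.41421 ∈ [-0.8, -0.4) ⇒ IN Λ
candidate 3: (m,n)=(1,3) → π∥ = 1+3·τ ≈ 8.24264, π⊥ = 1+3·τ' ≈ -0.24264 ∉ [-0.8, -0.4) ⇒ out
candidate 4: (m,n)=(0,-1) → π∥ = 0-1·τ ≈ -2.41421, π⊥ = 0-1·τ' ≈ 0.41421 ∉ [-0.8, -0.4) ⇒ out
candidate 5: (m,n)=(1,4) → π∥ = 1+4·τ ≈ 10.65685, π⊥ = 1+4·τ' ≈ -0.65685 ∈ [-0.8, -0.4) ⇒ IN Λ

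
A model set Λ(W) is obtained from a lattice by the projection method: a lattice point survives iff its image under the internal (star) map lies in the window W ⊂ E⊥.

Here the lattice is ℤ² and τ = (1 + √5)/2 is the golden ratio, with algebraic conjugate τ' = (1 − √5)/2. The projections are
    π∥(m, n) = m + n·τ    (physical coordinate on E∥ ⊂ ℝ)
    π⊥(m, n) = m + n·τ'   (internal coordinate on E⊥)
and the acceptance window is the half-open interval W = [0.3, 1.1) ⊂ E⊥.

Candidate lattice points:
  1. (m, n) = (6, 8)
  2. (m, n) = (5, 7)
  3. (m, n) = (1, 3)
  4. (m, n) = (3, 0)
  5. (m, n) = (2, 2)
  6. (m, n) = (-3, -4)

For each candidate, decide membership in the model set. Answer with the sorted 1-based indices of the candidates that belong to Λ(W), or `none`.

Numerically τ ≈ 1.6180 and τ' = −1/τ ≈ -0.6180.
candidate 1: (m,n)=(6,8) → π∥ = 6+8·τ ≈ 18.9443, π⊥ = 6+8·τ' ≈ 1.0557 ∈ [0.3, 1.1) ⇒ IN Λ
candidate 2: (m,n)=(5,7) → π∥ = 5+7·τ ≈ 16.3262, π⊥ = 5+7·τ' ≈ 0.6738 ∈ [0.3, 1.1) ⇒ IN Λ
candidate 3: (m,n)=(1,3) → π∥ = 1+3·τ ≈ 5.8541, π⊥ = 1+3·τ' ≈ -0.8541 ∉ [0.3, 1.1) ⇒ out
candidate 4: (m,n)=(3,0) → π∥ = 3+0·τ ≈ 3.0000, π⊥ = 3+0·τ' ≈ 3.0000 ∉ [0.3, 1.1) ⇒ out
candidate 5: (m,n)=(2,2) → π∥ = 2+2·τ ≈ 5.2361, π⊥ = 2+2·τ' ≈ 0.7639 ∈ [0.3, 1.1) ⇒ IN Λ
candidate 6: (m,n)=(-3,-4) → π∥ = -3-4·τ ≈ -9.4721, π⊥ = -3-4·τ' ≈ -0.5279 ∉ [0.3, 1.1) ⇒ out

1, 2, 5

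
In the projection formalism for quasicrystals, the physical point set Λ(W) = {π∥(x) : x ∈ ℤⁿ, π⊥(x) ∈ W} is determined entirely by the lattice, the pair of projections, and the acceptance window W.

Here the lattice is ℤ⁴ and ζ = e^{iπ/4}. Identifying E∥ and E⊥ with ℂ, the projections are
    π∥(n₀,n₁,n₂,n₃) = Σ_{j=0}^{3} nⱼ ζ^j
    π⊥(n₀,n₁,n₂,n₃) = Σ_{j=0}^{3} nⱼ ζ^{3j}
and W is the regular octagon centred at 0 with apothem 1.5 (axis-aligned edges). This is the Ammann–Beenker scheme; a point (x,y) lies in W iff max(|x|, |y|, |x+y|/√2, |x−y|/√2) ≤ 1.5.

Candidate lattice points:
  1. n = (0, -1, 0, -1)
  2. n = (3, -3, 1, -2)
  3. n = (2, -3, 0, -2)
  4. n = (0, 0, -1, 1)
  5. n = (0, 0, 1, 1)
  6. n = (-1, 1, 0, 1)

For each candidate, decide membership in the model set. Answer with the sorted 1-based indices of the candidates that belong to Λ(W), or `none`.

With ζ = e^{iπ/4} the internal vectors are ζ^0,ζ^3,ζ^6,ζ^9.
#1 (0, -1, 0, -1): internal (0.00000, -1.41421); octagon support 1.41421 vs apothem 1.5 → ∈ W
#2 (3, -3, 1, -2): internal (3.70711, -4.53553); octagon support 5.82843 vs apothem 1.5 → ∉ W
#3 (2, -3, 0, -2): internal (2.70711, -3.53553); octagon support 4.41421 vs apothem 1.5 → ∉ W
#4 (0, 0, -1, 1): internal (0.70711, 1.70711); octagon support 1.70711 vs apothem 1.5 → ∉ W
#5 (0, 0, 1, 1): internal (0.70711, -0.29289); octagon support 0.70711 vs apothem 1.5 → ∈ W
#6 (-1, 1, 0, 1): internal (-1.00000, 1.41421); octagon support 1.70711 vs apothem 1.5 → ∉ W

1, 5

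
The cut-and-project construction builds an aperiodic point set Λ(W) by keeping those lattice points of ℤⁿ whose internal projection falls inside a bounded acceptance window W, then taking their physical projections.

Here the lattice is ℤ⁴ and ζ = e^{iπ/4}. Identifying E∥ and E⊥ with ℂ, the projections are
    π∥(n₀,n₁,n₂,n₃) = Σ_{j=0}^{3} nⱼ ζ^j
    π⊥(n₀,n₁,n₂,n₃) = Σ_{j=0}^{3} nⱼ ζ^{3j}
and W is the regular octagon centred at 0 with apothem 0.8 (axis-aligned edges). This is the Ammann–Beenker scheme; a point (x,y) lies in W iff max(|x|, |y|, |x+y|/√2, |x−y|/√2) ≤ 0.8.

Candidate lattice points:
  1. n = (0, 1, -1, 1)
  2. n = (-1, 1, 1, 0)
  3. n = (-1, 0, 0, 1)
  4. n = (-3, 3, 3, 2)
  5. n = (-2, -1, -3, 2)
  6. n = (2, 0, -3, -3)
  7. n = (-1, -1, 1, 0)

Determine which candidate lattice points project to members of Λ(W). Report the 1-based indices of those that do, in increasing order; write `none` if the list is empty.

Internal map: ζ^{3j} for j=0..3 gives (1,0), (−√2/2,√2/2), (0,−1), (√2/2,√2/2).
#1 (0, 1, -1, 1): internal (0.000000, 2.414214); octagon support 2.414214 vs apothem 0.8 → ∉ W
#2 (-1, 1, 1, 0): internal (-1.707107, -0.292893); octagon support 1.707107 vs apothem 0.8 → ∉ W
#3 (-1, 0, 0, 1): internal (-0.292893, 0.707107); octagon support 0.707107 vs apothem 0.8 → ∈ W
#4 (-3, 3, 3, 2): internal (-3.707107, 0.535534); octagon support 3.707107 vs apothem 0.8 → ∉ W
#5 (-2, -1, -3, 2): internal (0.121320, 3.707107); octagon support 3.707107 vs apothem 0.8 → ∉ W
#6 (2, 0, -3, -3): internal (-0.121320, 0.878680); octagon support 0.878680 vs apothem 0.8 → ∉ W
#7 (-1, -1, 1, 0): internal (-0.292893, -1.707107); octagon support 1.707107 vs apothem 0.8 → ∉ W

3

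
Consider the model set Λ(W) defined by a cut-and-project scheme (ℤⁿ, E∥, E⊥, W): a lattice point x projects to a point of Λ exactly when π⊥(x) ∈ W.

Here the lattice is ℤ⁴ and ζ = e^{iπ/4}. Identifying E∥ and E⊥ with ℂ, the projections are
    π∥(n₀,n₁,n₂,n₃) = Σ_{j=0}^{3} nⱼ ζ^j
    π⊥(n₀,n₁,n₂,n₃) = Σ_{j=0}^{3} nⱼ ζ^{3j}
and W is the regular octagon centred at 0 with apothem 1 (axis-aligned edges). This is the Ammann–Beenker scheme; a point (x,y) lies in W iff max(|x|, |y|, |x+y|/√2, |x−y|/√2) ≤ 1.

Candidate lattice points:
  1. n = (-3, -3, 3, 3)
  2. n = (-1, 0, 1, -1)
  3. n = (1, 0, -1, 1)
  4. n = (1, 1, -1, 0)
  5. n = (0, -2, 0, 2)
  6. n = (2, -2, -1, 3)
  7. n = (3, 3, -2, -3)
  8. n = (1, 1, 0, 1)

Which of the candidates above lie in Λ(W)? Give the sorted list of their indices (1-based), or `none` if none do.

none

With ζ = e^{iπ/4} the internal vectors are ζ^0,ζ^3,ζ^6,ζ^9.
#1 (-3, -3, 3, 3): internal (1.242641, -3.000000); octagon support 3.000000 vs apothem 1 → ∉ W
#2 (-1, 0, 1, -1): internal (-1.707107, -1.707107); octagon support 2.414214 vs apothem 1 → ∉ W
#3 (1, 0, -1, 1): internal (1.707107, 1.707107); octagon support 2.414214 vs apothem 1 → ∉ W
#4 (1, 1, -1, 0): internal (0.292893, 1.707107); octagon support 1.707107 vs apothem 1 → ∉ W
#5 (0, -2, 0, 2): internal (2.828427, 0.000000); octagon support 2.828427 vs apothem 1 → ∉ W
#6 (2, -2, -1, 3): internal (5.535534, 1.707107); octagon support 5.535534 vs apothem 1 → ∉ W
#7 (3, 3, -2, -3): internal (-1.242641, 2.000000); octagon support 2.292893 vs apothem 1 → ∉ W
#8 (1, 1, 0, 1): internal (1.000000, 1.414214); octagon support 1.707107 vs apothem 1 → ∉ W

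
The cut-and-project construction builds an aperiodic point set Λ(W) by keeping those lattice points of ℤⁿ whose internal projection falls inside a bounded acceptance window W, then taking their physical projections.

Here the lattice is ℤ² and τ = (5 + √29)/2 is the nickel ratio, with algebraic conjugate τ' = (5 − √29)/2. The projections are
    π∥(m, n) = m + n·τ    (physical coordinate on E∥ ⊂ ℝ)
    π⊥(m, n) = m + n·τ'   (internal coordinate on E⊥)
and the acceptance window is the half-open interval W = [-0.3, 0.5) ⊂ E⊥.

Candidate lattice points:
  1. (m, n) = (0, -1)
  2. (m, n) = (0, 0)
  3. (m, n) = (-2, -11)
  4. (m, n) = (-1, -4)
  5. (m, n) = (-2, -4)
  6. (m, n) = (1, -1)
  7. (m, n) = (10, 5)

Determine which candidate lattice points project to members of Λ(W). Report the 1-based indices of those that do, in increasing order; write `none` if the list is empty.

1, 2, 3, 4

Compute τ' = (5−√29)/2 = -0.192582, so π⊥(m,n) = m -0.192582·n.
[1] lift (0,-1): star map gives 0.192582; window check -0.3 ≤ 0.192582 < 0.5 is true → IN Λ
[2] lift (0,0): star map gives 0.000000; window check -0.3 ≤ 0.000000 < 0.5 is true → IN Λ
[3] lift (-2,-11): star map gives 0.118406; window check -0.3 ≤ 0.118406 < 0.5 is true → IN Λ
[4] lift (-1,-4): star map gives -0.229670; window check -0.3 ≤ -0.229670 < 0.5 is true → IN Λ
[5] lift (-2,-4): star map gives -1.229670; window check -0.3 ≤ -1.229670 < 0.5 is false → out
[6] lift (1,-1): star map gives 1.192582; window check -0.3 ≤ 1.192582 < 0.5 is false → out
[7] lift (10,5): star map gives 9.037088; window check -0.3 ≤ 9.037088 < 0.5 is false → out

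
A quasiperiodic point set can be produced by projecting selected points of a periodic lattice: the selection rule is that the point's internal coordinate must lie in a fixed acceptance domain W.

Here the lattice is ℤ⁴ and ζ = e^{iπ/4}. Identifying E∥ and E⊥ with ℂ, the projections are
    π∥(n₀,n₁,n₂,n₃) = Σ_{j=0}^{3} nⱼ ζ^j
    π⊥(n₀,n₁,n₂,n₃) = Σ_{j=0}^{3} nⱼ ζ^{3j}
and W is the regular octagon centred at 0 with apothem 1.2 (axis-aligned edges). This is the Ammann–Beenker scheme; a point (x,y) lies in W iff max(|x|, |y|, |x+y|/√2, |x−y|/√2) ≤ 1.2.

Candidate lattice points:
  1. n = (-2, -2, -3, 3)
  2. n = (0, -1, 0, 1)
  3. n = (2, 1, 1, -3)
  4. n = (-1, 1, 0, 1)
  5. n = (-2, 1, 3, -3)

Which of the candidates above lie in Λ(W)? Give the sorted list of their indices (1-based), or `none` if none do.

none

With ζ = e^{iπ/4} the internal vectors are ζ^0,ζ^3,ζ^6,ζ^9.
candidate 1: n = (-2, -2, -3, 3) → π⊥ ≈ (+1.5355, +3.7071); max(|x|,|y|,|x±y|/√2) = 3.7071 > 1.2 ⇒ ∉ W
candidate 2: n = (0, -1, 0, 1) → π⊥ ≈ (+1.4142, +0.0000); max(|x|,|y|,|x±y|/√2) = 1.4142 > 1.2 ⇒ ∉ W
candidate 3: n = (2, 1, 1, -3) → π⊥ ≈ (-0.8284, -2.4142); max(|x|,|y|,|x±y|/√2) = 2.4142 > 1.2 ⇒ ∉ W
candidate 4: n = (-1, 1, 0, 1) → π⊥ ≈ (-1.0000, +1.4142); max(|x|,|y|,|x±y|/√2) = 1.7071 > 1.2 ⇒ ∉ W
candidate 5: n = (-2, 1, 3, -3) → π⊥ ≈ (-4.8284, -4.4142); max(|x|,|y|,|x±y|/√2) = 6.5355 > 1.2 ⇒ ∉ W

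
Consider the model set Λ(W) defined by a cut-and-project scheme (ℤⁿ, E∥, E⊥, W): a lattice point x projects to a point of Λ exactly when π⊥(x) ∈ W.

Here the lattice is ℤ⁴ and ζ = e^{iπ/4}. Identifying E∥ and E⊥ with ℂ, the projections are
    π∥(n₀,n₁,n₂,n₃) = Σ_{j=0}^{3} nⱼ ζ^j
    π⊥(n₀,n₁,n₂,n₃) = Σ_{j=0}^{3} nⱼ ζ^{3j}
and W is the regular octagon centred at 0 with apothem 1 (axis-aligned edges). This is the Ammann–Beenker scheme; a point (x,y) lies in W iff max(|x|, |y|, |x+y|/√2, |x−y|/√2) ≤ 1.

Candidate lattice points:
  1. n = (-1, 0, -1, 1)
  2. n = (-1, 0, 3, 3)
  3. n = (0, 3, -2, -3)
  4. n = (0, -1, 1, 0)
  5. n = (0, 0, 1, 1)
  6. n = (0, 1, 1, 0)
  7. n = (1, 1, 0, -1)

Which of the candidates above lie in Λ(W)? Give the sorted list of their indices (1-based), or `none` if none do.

5, 6, 7

With ζ = e^{iπ/4} the internal vectors are ζ^0,ζ^3,ζ^6,ζ^9.
#1 (-1, 0, -1, 1): internal (-0.29289, 1.70711); octagon support 1.70711 vs apothem 1 → ∉ W
#2 (-1, 0, 3, 3): internal (1.12132, -0.87868); octagon support 1.41421 vs apothem 1 → ∉ W
#3 (0, 3, -2, -3): internal (-4.24264, 2.00000); octagon support 4.41421 vs apothem 1 → ∉ W
#4 (0, -1, 1, 0): internal (0.70711, -1.70711); octagon support 1.70711 vs apothem 1 → ∉ W
#5 (0, 0, 1, 1): internal (0.70711, -0.29289); octagon support 0.70711 vs apothem 1 → ∈ W
#6 (0, 1, 1, 0): internal (-0.70711, -0.29289); octagon support 0.70711 vs apothem 1 → ∈ W
#7 (1, 1, 0, -1): internal (-0.41421, 0.00000); octagon support 0.41421 vs apothem 1 → ∈ W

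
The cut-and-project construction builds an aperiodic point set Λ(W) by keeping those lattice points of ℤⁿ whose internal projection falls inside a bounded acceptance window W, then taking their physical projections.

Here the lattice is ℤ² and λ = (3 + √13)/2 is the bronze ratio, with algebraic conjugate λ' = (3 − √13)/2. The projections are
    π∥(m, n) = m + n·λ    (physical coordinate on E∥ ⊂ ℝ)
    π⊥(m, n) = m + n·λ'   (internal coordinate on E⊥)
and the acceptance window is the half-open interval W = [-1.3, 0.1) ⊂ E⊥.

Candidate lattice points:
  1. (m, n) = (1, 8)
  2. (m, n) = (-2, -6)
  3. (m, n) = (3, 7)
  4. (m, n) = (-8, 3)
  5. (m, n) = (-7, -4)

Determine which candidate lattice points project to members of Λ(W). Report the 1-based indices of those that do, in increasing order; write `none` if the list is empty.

2

Numerically λ ≈ 3.30278 and λ' = −1/λ ≈ -0.30278.
#1 (1,8): internal coord 1 + (8)·λ' = -1.42221; -1.42221 ∉ [-1.3, 0.1) → out
#2 (-2,-6): internal coord -2 + (-6)·λ' = -0.18335; -0.18335 ∈ [-1.3, 0.1) → IN Λ
#3 (3,7): internal coord 3 + (7)·λ' = +0.88057; +0.88057 ∉ [-1.3, 0.1) → out
#4 (-8,3): internal coord -8 + (3)·λ' = -8.90833; -8.90833 ∉ [-1.3, 0.1) → out
#5 (-7,-4): internal coord -7 + (-4)·λ' = -5.78890; -5.78890 ∉ [-1.3, 0.1) → out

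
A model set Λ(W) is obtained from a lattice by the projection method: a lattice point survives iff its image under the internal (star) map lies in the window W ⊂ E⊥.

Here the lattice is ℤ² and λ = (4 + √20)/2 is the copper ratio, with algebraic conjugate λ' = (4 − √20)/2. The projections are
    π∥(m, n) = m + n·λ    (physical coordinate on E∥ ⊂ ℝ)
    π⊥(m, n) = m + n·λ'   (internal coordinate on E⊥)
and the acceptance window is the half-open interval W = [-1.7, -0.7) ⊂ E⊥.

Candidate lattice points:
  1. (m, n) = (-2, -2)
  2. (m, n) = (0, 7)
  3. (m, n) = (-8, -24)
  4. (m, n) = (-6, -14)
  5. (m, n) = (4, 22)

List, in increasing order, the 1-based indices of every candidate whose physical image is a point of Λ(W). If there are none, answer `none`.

1, 2, 5

λ' = (4−√20)/2 ≈ -0.2361.
candidate 1: (m,n)=(-2,-2) → π∥ = -2-2·λ ≈ -10.4721, π⊥ = -2-2·λ' ≈ -1.5279 ∈ [-1.7, -0.7) ⇒ IN Λ
candidate 2: (m,n)=(0,7) → π∥ = 0+7·λ ≈ 29.6525, π⊥ = 0+7·λ' ≈ -1.6525 ∈ [-1.7, -0.7) ⇒ IN Λ
candidate 3: (m,n)=(-8,-24) → π∥ = -8-24·λ ≈ -109.6656, π⊥ = -8-24·λ' ≈ -2.3344 ∉ [-1.7, -0.7) ⇒ out
candidate 4: (m,n)=(-6,-14) → π∥ = -6-14·λ ≈ -65.3050, π⊥ = -6-14·λ' ≈ -2.6950 ∉ [-1.7, -0.7) ⇒ out
candidate 5: (m,n)=(4,22) → π∥ = 4+22·λ ≈ 97.1935, π⊥ = 4+22·λ' ≈ -1.1935 ∈ [-1.7, -0.7) ⇒ IN Λ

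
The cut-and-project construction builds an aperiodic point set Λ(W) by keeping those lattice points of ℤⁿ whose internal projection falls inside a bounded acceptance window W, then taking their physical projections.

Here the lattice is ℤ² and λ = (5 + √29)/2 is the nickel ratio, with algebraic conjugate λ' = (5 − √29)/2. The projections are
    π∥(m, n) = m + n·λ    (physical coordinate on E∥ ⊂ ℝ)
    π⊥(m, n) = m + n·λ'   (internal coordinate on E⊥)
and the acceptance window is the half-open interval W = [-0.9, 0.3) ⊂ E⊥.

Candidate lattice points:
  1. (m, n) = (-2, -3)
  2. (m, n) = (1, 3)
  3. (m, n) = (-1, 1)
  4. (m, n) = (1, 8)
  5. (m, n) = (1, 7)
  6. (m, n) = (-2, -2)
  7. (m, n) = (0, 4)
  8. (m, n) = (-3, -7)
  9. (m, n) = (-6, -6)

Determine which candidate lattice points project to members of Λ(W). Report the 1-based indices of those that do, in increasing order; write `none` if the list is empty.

λ' = (5−√29)/2 ≈ -0.19258.
[1] lift (-2,-3): star map gives -1.42225; window check -0.9 ≤ -1.42225 < 0.3 is false → out
[2] lift (1,3): star map gives 0.42225; window check -0.9 ≤ 0.42225 < 0.3 is false → out
[3] lift (-1,1): star map gives -1.19258; window check -0.9 ≤ -1.19258 < 0.3 is false → out
[4] lift (1,8): star map gives -0.54066; window check -0.9 ≤ -0.54066 < 0.3 is true → IN Λ
[5] lift (1,7): star map gives -0.34808; window check -0.9 ≤ -0.34808 < 0.3 is true → IN Λ
[6] lift (-2,-2): star map gives -1.61484; window check -0.9 ≤ -1.61484 < 0.3 is false → out
[7] lift (0,4): star map gives -0.77033; window check -0.9 ≤ -0.77033 < 0.3 is true → IN Λ
[8] lift (-3,-7): star map gives -1.65192; window check -0.9 ≤ -1.65192 < 0.3 is false → out
[9] lift (-6,-6): star map gives -4.84451; window check -0.9 ≤ -4.84451 < 0.3 is false → out

4, 5, 7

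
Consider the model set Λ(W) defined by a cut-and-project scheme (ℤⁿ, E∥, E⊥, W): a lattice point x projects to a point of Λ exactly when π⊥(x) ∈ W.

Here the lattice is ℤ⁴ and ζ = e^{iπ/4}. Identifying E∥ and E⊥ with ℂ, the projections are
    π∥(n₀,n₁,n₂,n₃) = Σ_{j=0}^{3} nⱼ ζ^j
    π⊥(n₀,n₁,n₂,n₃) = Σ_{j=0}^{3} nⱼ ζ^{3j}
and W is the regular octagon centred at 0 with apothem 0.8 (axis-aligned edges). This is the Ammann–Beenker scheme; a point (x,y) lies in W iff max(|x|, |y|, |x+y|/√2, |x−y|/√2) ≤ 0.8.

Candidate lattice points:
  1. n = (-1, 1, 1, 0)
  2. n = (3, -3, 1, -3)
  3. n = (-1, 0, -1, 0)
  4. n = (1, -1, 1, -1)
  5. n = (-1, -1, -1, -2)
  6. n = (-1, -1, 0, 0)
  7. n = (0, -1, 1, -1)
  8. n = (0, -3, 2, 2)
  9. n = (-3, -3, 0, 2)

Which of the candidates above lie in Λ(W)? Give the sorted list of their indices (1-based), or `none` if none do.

6

π⊥(n) = n₀ + n₁ζ³ + n₂ζ⁶ + n₃ζ⁹ where ζ = e^{iπ/4}.
candidate 1: n = (-1, 1, 1, 0) → π⊥ ≈ (-1.70711, -0.29289); max(|x|,|y|,|x±y|/√2) = 1.70711 > 0.8 ⇒ ∉ W
candidate 2: n = (3, -3, 1, -3) → π⊥ ≈ (+3.00000, -5.24264); max(|x|,|y|,|x±y|/√2) = 5.82843 > 0.8 ⇒ ∉ W
candidate 3: n = (-1, 0, -1, 0) → π⊥ ≈ (-1.00000, +1.00000); max(|x|,|y|,|x±y|/√2) = 1.41421 > 0.8 ⇒ ∉ W
candidate 4: n = (1, -1, 1, -1) → π⊥ ≈ (+1.00000, -2.41421); max(|x|,|y|,|x±y|/√2) = 2.41421 > 0.8 ⇒ ∉ W
candidate 5: n = (-1, -1, -1, -2) → π⊥ ≈ (-1.70711, -1.12132); max(|x|,|y|,|x±y|/√2) = 2.00000 > 0.8 ⇒ ∉ W
candidate 6: n = (-1, -1, 0, 0) → π⊥ ≈ (-0.29289, -0.70711); max(|x|,|y|,|x±y|/√2) = 0.70711 ≤ 0.8 ⇒ ∈ W
candidate 7: n = (0, -1, 1, -1) → π⊥ ≈ (+0.00000, -2.41421); max(|x|,|y|,|x±y|/√2) = 2.41421 > 0.8 ⇒ ∉ W
candidate 8: n = (0, -3, 2, 2) → π⊥ ≈ (+3.53553, -2.70711); max(|x|,|y|,|x±y|/√2) = 4.41421 > 0.8 ⇒ ∉ W
candidate 9: n = (-3, -3, 0, 2) → π⊥ ≈ (+0.53553, -0.70711); max(|x|,|y|,|x±y|/√2) = 0.87868 > 0.8 ⇒ ∉ W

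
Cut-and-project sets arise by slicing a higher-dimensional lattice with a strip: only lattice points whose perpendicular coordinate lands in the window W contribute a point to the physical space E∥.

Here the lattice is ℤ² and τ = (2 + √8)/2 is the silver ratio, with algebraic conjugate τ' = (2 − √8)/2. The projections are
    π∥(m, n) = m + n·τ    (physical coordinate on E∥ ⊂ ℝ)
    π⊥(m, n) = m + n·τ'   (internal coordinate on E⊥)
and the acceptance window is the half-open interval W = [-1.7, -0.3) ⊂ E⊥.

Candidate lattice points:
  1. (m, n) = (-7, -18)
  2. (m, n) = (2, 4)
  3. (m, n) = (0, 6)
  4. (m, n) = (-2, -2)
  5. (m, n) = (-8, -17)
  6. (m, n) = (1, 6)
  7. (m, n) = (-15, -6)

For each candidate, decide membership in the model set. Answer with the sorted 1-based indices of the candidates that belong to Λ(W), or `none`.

4, 5, 6

Numerically τ ≈ 2.4142 and τ' = −1/τ ≈ -0.4142.
[1] lift (-7,-18): star map gives 0.4558; window check -1.7 ≤ 0.4558 < -0.3 is false → out
[2] lift (2,4): star map gives 0.3431; window check -1.7 ≤ 0.3431 < -0.3 is false → out
[3] lift (0,6): star map gives -2.4853; window check -1.7 ≤ -2.4853 < -0.3 is false → out
[4] lift (-2,-2): star map gives -1.1716; window check -1.7 ≤ -1.1716 < -0.3 is true → IN Λ
[5] lift (-8,-17): star map gives -0.9584; window check -1.7 ≤ -0.9584 < -0.3 is true → IN Λ
[6] lift (1,6): star map gives -1.4853; window check -1.7 ≤ -1.4853 < -0.3 is true → IN Λ
[7] lift (-15,-6): star map gives -12.5147; window check -1.7 ≤ -12.5147 < -0.3 is false → out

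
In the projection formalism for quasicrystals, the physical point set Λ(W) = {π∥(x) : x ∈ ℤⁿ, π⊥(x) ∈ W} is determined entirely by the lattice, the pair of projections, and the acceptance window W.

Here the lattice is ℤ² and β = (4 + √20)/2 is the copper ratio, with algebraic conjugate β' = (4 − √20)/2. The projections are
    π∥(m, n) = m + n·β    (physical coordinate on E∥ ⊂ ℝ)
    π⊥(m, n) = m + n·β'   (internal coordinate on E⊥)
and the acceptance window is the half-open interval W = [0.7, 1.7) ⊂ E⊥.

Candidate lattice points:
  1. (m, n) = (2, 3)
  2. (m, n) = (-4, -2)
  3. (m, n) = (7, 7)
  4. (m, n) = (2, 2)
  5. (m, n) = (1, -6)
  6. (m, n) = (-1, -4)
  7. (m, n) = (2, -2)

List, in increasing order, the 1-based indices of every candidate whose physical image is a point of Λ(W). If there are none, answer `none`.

1, 4

Numerically β ≈ 4.236068 and β' = −1/β ≈ -0.236068.
candidate 1: (m,n)=(2,3) → π∥ = 2+3·β ≈ 14.708204, π⊥ = 2+3·β' ≈ 1.291796 ∈ [0.7, 1.7) ⇒ IN Λ
candidate 2: (m,n)=(-4,-2) → π∥ = -4-2·β ≈ -12.472136, π⊥ = -4-2·β' ≈ -3.527864 ∉ [0.7, 1.7) ⇒ out
candidate 3: (m,n)=(7,7) → π∥ = 7+7·β ≈ 36.652476, π⊥ = 7+7·β' ≈ 5.347524 ∉ [0.7, 1.7) ⇒ out
candidate 4: (m,n)=(2,2) → π∥ = 2+2·β ≈ 10.472136, π⊥ = 2+2·β' ≈ 1.527864 ∈ [0.7, 1.7) ⇒ IN Λ
candidate 5: (m,n)=(1,-6) → π∥ = 1-6·β ≈ -24.416408, π⊥ = 1-6·β' ≈ 2.416408 ∉ [0.7, 1.7) ⇒ out
candidate 6: (m,n)=(-1,-4) → π∥ = -1-4·β ≈ -17.944272, π⊥ = -1-4·β' ≈ -0.055728 ∉ [0.7, 1.7) ⇒ out
candidate 7: (m,n)=(2,-2) → π∥ = 2-2·β ≈ -6.472136, π⊥ = 2-2·β' ≈ 2.472136 ∉ [0.7, 1.7) ⇒ out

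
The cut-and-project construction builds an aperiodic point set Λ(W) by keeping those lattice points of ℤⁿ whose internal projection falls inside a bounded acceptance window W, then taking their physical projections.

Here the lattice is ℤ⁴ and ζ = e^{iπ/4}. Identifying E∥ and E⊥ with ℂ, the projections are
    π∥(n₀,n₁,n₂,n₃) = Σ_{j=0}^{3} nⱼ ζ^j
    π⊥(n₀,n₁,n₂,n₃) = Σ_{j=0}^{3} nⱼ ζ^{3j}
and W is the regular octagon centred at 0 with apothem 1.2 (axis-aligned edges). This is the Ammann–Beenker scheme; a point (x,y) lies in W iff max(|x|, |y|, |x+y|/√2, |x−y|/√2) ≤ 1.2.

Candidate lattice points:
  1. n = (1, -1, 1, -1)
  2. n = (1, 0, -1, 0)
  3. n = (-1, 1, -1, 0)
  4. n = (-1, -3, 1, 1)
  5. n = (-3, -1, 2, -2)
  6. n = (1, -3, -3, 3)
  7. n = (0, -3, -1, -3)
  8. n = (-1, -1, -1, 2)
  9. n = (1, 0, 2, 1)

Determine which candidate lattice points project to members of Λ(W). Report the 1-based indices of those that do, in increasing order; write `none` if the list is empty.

none

π⊥(n) = n₀ + n₁ζ³ + n₂ζ⁶ + n₃ζ⁹ where ζ = e^{iπ/4}.
#1 (1, -1, 1, -1): internal (1.00000, -2.41421); octagon support 2.41421 vs apothem 1.2 → ∉ W
#2 (1, 0, -1, 0): internal (1.00000, 1.00000); octagon support 1.41421 vs apothem 1.2 → ∉ W
#3 (-1, 1, -1, 0): internal (-1.70711, 1.70711); octagon support 2.41421 vs apothem 1.2 → ∉ W
#4 (-1, -3, 1, 1): internal (1.82843, -2.41421); octagon support 3.00000 vs apothem 1.2 → ∉ W
#5 (-3, -1, 2, -2): internal (-3.70711, -4.12132); octagon support 5.53553 vs apothem 1.2 → ∉ W
#6 (1, -3, -3, 3): internal (5.24264, 3.00000); octagon support 5.82843 vs apothem 1.2 → ∉ W
#7 (0, -3, -1, -3): internal (0.00000, -3.24264); octagon support 3.24264 vs apothem 1.2 → ∉ W
#8 (-1, -1, -1, 2): internal (1.12132, 1.70711); octagon support 2.00000 vs apothem 1.2 → ∉ W
#9 (1, 0, 2, 1): internal (1.70711, -1.29289); octagon support 2.12132 vs apothem 1.2 → ∉ W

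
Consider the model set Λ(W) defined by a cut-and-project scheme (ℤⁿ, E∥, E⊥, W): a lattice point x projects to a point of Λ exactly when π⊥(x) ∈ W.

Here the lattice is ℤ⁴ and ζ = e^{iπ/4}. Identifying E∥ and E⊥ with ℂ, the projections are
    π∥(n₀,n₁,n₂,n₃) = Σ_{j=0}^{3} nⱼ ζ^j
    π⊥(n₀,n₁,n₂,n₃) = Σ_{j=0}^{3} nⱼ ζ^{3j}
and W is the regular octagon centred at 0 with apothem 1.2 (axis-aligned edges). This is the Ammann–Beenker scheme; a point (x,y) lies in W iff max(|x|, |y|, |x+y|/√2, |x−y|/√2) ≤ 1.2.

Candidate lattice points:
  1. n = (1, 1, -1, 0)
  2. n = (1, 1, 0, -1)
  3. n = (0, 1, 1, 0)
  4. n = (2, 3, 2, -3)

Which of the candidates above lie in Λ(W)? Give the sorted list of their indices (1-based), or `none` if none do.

2, 3

π⊥(n) = n₀ + n₁ζ³ + n₂ζ⁶ + n₃ζ⁹ where ζ = e^{iπ/4}.
candidate 1: n = (1, 1, -1, 0) → π⊥ ≈ (+0.29289, +1.70711); max(|x|,|y|,|x±y|/√2) = 1.70711 > 1.2 ⇒ ∉ W
candidate 2: n = (1, 1, 0, -1) → π⊥ ≈ (-0.41421, +0.00000); max(|x|,|y|,|x±y|/√2) = 0.41421 ≤ 1.2 ⇒ ∈ W
candidate 3: n = (0, 1, 1, 0) → π⊥ ≈ (-0.70711, -0.29289); max(|x|,|y|,|x±y|/√2) = 0.70711 ≤ 1.2 ⇒ ∈ W
candidate 4: n = (2, 3, 2, -3) → π⊥ ≈ (-2.24264, -2.00000); max(|x|,|y|,|x±y|/√2) = 3.00000 > 1.2 ⇒ ∉ W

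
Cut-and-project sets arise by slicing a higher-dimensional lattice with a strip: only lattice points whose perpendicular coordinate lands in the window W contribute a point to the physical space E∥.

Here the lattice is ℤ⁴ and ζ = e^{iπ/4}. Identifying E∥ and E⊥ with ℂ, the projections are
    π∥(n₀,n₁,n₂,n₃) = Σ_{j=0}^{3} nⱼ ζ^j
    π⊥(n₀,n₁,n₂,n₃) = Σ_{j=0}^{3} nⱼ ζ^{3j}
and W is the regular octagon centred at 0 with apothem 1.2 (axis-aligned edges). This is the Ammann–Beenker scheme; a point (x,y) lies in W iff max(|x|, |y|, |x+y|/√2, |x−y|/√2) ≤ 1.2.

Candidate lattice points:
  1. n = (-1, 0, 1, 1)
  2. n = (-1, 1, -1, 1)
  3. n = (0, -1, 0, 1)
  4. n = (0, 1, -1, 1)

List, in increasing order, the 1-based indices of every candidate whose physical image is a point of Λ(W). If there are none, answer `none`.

1

π⊥(n) = n₀ + n₁ζ³ + n₂ζ⁶ + n₃ζ⁹ where ζ = e^{iπ/4}.
#1 (-1, 0, 1, 1): internal (-0.2929, -0.2929); octagon support 0.4142 vs apothem 1.2 → ∈ W
#2 (-1, 1, -1, 1): internal (-1.0000, 2.4142); octagon support 2.4142 vs apothem 1.2 → ∉ W
#3 (0, -1, 0, 1): internal (1.4142, 0.0000); octagon support 1.4142 vs apothem 1.2 → ∉ W
#4 (0, 1, -1, 1): internal (0.0000, 2.4142); octagon support 2.4142 vs apothem 1.2 → ∉ W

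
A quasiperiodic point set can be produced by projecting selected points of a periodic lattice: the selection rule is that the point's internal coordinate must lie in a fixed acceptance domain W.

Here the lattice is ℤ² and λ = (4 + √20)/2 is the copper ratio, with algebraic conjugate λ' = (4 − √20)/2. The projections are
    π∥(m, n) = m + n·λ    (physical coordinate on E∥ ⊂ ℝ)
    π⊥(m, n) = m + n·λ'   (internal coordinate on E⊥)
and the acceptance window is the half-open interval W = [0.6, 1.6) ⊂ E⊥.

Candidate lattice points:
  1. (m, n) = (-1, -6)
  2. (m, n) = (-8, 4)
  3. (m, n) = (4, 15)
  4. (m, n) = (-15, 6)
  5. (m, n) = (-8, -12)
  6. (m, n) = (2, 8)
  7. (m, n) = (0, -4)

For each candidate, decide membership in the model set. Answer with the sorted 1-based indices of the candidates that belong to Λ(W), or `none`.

7

Numerically λ ≈ 4.23607 and λ' = −1/λ ≈ -0.23607.
#1 (-1,-6): internal coord -1 + (-6)·λ' = +0.41641; +0.41641 ∉ [0.6, 1.6) → out
#2 (-8,4): internal coord -8 + (4)·λ' = -8.94427; -8.94427 ∉ [0.6, 1.6) → out
#3 (4,15): internal coord 4 + (15)·λ' = +0.45898; +0.45898 ∉ [0.6, 1.6) → out
#4 (-15,6): internal coord -15 + (6)·λ' = -16.41641; -16.41641 ∉ [0.6, 1.6) → out
#5 (-8,-12): internal coord -8 + (-12)·λ' = -5.16718; -5.16718 ∉ [0.6, 1.6) → out
#6 (2,8): internal coord 2 + (8)·λ' = +0.11146; +0.11146 ∉ [0.6, 1.6) → out
#7 (0,-4): internal coord 0 + (-4)·λ' = +0.94427; +0.94427 ∈ [0.6, 1.6) → IN Λ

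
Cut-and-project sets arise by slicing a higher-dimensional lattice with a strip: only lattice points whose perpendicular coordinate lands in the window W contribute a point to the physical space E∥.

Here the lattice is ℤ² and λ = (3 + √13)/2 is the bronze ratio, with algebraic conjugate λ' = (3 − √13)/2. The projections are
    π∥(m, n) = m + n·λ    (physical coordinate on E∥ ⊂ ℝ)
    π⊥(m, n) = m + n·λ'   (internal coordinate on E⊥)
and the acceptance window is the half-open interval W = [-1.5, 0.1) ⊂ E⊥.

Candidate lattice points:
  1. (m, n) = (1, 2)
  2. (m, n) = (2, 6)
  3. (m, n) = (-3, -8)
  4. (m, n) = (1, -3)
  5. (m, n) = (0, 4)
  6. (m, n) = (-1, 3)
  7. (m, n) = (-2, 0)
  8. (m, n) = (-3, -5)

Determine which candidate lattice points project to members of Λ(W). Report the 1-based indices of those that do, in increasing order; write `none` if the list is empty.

3, 5, 8

Numerically λ ≈ 3.30278 and λ' = −1/λ ≈ -0.30278.
candidate 1: (m,n)=(1,2) → π∥ = 1+2·λ ≈ 7.60555, π⊥ = 1+2·λ' ≈ 0.39445 ∉ [-1.5, 0.1) ⇒ out
candidate 2: (m,n)=(2,6) → π∥ = 2+6·λ ≈ 21.81665, π⊥ = 2+6·λ' ≈ 0.18335 ∉ [-1.5, 0.1) ⇒ out
candidate 3: (m,n)=(-3,-8) → π∥ = -3-8·λ ≈ -29.42221, π⊥ = -3-8·λ' ≈ -0.57779 ∈ [-1.5, 0.1) ⇒ IN Λ
candidate 4: (m,n)=(1,-3) → π∥ = 1-3·λ ≈ -8.90833, π⊥ = 1-3·λ' ≈ 1.90833 ∉ [-1.5, 0.1) ⇒ out
candidate 5: (m,n)=(0,4) → π∥ = 0+4·λ ≈ 13.21110, π⊥ = 0+4·λ' ≈ -1.21110 ∈ [-1.5, 0.1) ⇒ IN Λ
candidate 6: (m,n)=(-1,3) → π∥ = -1+3·λ ≈ 8.90833, π⊥ = -1+3·λ' ≈ -1.90833 ∉ [-1.5, 0.1) ⇒ out
candidate 7: (m,n)=(-2,0) → π∥ = -2+0·λ ≈ -2.00000, π⊥ = -2+0·λ' ≈ -2.00000 ∉ [-1.5, 0.1) ⇒ out
candidate 8: (m,n)=(-3,-5) → π∥ = -3-5·λ ≈ -19.51388, π⊥ = -3-5·λ' ≈ -1.48612 ∈ [-1.5, 0.1) ⇒ IN Λ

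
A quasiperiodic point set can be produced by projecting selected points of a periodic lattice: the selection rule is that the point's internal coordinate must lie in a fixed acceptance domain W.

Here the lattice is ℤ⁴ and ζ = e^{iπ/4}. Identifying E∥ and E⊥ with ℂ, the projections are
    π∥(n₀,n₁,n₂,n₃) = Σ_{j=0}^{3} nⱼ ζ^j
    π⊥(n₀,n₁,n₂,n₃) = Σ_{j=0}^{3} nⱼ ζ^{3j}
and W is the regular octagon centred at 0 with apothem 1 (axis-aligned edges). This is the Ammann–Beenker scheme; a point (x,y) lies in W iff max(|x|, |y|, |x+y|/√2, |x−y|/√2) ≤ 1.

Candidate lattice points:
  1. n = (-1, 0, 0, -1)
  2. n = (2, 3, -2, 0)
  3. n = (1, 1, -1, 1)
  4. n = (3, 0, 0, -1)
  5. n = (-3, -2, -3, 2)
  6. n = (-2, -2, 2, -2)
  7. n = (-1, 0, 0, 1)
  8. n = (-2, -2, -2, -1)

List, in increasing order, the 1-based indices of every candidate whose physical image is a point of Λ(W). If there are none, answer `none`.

With ζ = e^{iπ/4} the internal vectors are ζ^0,ζ^3,ζ^6,ζ^9.
candidate 1: n = (-1, 0, 0, -1) → π⊥ ≈ (-1.707107, -0.707107); max(|x|,|y|,|x±y|/√2) = 1.707107 > 1 ⇒ ∉ W
candidate 2: n = (2, 3, -2, 0) → π⊥ ≈ (-0.121320, +4.121320); max(|x|,|y|,|x±y|/√2) = 4.121320 > 1 ⇒ ∉ W
candidate 3: n = (1, 1, -1, 1) → π⊥ ≈ (+1.000000, +2.414214); max(|x|,|y|,|x±y|/√2) = 2.414214 > 1 ⇒ ∉ W
candidate 4: n = (3, 0, 0, -1) → π⊥ ≈ (+2.292893, -0.707107); max(|x|,|y|,|x±y|/√2) = 2.292893 > 1 ⇒ ∉ W
candidate 5: n = (-3, -2, -3, 2) → π⊥ ≈ (-0.171573, +3.000000); max(|x|,|y|,|x±y|/√2) = 3.000000 > 1 ⇒ ∉ W
candidate 6: n = (-2, -2, 2, -2) → π⊥ ≈ (-2.000000, -4.828427); max(|x|,|y|,|x±y|/√2) = 4.828427 > 1 ⇒ ∉ W
candidate 7: n = (-1, 0, 0, 1) → π⊥ ≈ (-0.292893, +0.707107); max(|x|,|y|,|x±y|/√2) = 0.707107 ≤ 1 ⇒ ∈ W
candidate 8: n = (-2, -2, -2, -1) → π⊥ ≈ (-1.292893, -0.121320); max(|x|,|y|,|x±y|/√2) = 1.292893 > 1 ⇒ ∉ W

7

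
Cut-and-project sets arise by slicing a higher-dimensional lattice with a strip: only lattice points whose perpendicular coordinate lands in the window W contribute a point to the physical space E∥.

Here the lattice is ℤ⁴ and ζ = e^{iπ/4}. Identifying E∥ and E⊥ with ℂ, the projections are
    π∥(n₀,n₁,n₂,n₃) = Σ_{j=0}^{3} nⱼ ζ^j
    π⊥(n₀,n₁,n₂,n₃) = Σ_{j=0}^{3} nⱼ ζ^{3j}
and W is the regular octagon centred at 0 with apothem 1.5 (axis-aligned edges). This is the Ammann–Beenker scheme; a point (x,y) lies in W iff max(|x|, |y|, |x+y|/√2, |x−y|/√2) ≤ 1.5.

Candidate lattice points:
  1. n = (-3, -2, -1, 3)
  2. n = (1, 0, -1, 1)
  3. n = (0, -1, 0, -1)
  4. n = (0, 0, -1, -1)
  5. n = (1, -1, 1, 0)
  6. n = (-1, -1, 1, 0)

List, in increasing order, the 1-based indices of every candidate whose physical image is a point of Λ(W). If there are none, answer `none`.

With ζ = e^{iπ/4} the internal vectors are ζ^0,ζ^3,ζ^6,ζ^9.
#1 (-3, -2, -1, 3): internal (0.535534, 1.707107); octagon support 1.707107 vs apothem 1.5 → ∉ W
#2 (1, 0, -1, 1): internal (1.707107, 1.707107); octagon support 2.414214 vs apothem 1.5 → ∉ W
#3 (0, -1, 0, -1): internal (0.000000, -1.414214); octagon support 1.414214 vs apothem 1.5 → ∈ W
#4 (0, 0, -1, -1): internal (-0.707107, 0.292893); octagon support 0.707107 vs apothem 1.5 → ∈ W
#5 (1, -1, 1, 0): internal (1.707107, -1.707107); octagon support 2.414214 vs apothem 1.5 → ∉ W
#6 (-1, -1, 1, 0): internal (-0.292893, -1.707107); octagon support 1.707107 vs apothem 1.5 → ∉ W

3, 4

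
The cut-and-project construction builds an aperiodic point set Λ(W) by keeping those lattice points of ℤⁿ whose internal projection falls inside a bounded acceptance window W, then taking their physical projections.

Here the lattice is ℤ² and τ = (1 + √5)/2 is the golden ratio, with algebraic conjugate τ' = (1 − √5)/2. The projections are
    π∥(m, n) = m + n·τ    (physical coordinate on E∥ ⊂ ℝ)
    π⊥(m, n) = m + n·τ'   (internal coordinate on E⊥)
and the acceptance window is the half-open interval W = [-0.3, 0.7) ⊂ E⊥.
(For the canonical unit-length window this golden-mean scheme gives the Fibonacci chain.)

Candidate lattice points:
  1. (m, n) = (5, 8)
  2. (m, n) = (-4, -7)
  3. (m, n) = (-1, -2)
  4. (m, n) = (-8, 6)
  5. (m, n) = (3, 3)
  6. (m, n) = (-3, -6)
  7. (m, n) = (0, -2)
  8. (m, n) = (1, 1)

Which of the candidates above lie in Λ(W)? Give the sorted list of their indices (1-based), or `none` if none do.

1, 2, 3, 8

τ' = (1−√5)/2 ≈ -0.61803.
[1] lift (5,8): star map gives 0.05573; window check -0.3 ≤ 0.05573 < 0.7 is true → IN Λ
[2] lift (-4,-7): star map gives 0.32624; window check -0.3 ≤ 0.32624 < 0.7 is true → IN Λ
[3] lift (-1,-2): star map gives 0.23607; window check -0.3 ≤ 0.23607 < 0.7 is true → IN Λ
[4] lift (-8,6): star map gives -11.70820; window check -0.3 ≤ -11.70820 < 0.7 is false → out
[5] lift (3,3): star map gives 1.14590; window check -0.3 ≤ 1.14590 < 0.7 is false → out
[6] lift (-3,-6): star map gives 0.70820; window check -0.3 ≤ 0.70820 < 0.7 is false → out
[7] lift (0,-2): star map gives 1.23607; window check -0.3 ≤ 1.23607 < 0.7 is false → out
[8] lift (1,1): star map gives 0.38197; window check -0.3 ≤ 0.38197 < 0.7 is true → IN Λ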